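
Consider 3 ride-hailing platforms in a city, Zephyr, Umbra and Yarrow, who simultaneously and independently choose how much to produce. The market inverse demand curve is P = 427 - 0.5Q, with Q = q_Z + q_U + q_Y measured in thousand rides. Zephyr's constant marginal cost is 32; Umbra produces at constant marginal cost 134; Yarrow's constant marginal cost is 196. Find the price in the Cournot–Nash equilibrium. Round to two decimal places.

197.25

Zephyr's profit: π_Z = (427 - 0.5Q)q_Z - (32q_Z). Setting ∂π_Z/∂q_Z = 0: 395 - q_Z - (1/2)(q_U + q_Y) = 0.
Umbra's first-order condition: 293 - q_U - (1/2)(q_Z + q_Y) = 0.
Yarrow's profit: π_Y = (427 - 0.5Q)q_Y - (196q_Y). Setting ∂π_Y/∂q_Y = 0: 231 - q_Y - (1/2)(q_Z + q_U) = 0.
Summing all 3 equations gives 919 − 2Q = 0, hence Q = 919/2.
Back-substituting: q_Z = (395 − 919/4)/(1/2) = 661/2, q_U = (293 − 919/4)/(1/2) = 253/2, q_Y = (231 − 919/4)/(1/2) = 5/2.
Total output Q = 919/2, so price P = 427 - (1/2)·(919/2) = 789/4.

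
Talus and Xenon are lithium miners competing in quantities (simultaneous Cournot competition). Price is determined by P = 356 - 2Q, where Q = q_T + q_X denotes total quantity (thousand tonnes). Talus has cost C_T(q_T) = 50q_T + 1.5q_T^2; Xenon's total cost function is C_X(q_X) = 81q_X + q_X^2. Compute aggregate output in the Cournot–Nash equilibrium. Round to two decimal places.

68.39

Talus's profit: π_T = (356 - 2Q)q_T - (50q_T + (3/2)q_T²). Setting ∂π_T/∂q_T = 0: 306 - 7q_T - 2(q_X) = 0.
Xenon's profit: π_X = (356 - 2Q)q_X - (81q_X + q_X²). Setting ∂π_X/∂q_X = 0: 275 - 6q_X - 2(q_T) = 0.
Rearranging gives the reaction functions q_T = (306 - 2q_X)/7 and q_X = (275 - 2q_T)/6.
Substituting one into the other gives q_T = 643/19 and q_X = 1313/38.
Total output Q = 643/19 + 1313/38 = 68.3947.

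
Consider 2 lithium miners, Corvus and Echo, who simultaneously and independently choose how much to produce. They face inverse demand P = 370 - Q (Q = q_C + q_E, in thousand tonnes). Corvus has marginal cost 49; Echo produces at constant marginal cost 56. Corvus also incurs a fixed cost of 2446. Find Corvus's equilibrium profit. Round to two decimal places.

9507.78

Corvus's profit: π_C = (370 - Q)q_C - (49q_C). Setting ∂π_C/∂q_C = 0: 321 - 2q_C - (q_E) = 0.
Echo's profit: π_E = (370 - Q)q_E - (56q_E). Setting ∂π_E/∂q_E = 0: 314 - 2q_E - (q_C) = 0.
So q_C = (321 - q_E)/2 and q_E = (314 - q_C)/2.
Solving the pair: q_C = 328/3, q_E = 307/3.
Price P = 370 - 635/3 = 475/3.
Corvus's profit: (475/3 - 49)·(328/3) - 2446 = 9507.7778.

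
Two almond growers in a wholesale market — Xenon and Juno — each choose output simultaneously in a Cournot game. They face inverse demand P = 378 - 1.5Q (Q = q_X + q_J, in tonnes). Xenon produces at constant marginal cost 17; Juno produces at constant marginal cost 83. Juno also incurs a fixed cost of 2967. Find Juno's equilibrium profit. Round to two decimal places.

Xenon's profit: π_X = (378 - 1.5Q)q_X - (17q_X). Setting ∂π_X/∂q_X = 0: 361 - 3q_X - (3/2)(q_J) = 0.
Juno's first-order condition: 295 - 3q_J - (3/2)(q_X) = 0.
Rearranging gives the reaction functions q_X = (361 - (3/2)q_J)/3 and q_J = (295 - (3/2)q_X)/3.
Solving the pair: q_X = 854/9, q_J = 458/9.
Price P = 378 - (3/2)·(1312/9) = 478/3.
Juno's profit: (478/3 - 83)·(458/9) - 2967 = 917.5185.

917.52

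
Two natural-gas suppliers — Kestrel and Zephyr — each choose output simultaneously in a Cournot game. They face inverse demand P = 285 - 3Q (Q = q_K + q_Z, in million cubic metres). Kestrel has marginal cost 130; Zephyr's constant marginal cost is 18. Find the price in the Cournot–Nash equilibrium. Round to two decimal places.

144.33

Kestrel's profit: π_K = (285 - 3Q)q_K - (130q_K). Setting ∂π_K/∂q_K = 0: 155 - 6q_K - 3(q_Z) = 0.
Zephyr's profit: π_Z = (285 - 3Q)q_Z - (18q_Z). Setting ∂π_Z/∂q_Z = 0: 267 - 6q_Z - 3(q_K) = 0.
So q_K = (155 - 3q_Z)/6 and q_Z = (267 - 3q_K)/6.
Solving the pair: q_K = 43/9, q_Z = 379/9.
Total output Q = 422/9, so price P = 285 - 3·(422/9) = 433/3.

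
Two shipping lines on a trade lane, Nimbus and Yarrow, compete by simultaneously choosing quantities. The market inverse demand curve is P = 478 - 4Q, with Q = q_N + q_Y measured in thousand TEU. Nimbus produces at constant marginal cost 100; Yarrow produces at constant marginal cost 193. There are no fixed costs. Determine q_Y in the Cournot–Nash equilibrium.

16

Nimbus's profit: π_N = (478 - 4Q)q_N - (100q_N). Setting ∂π_N/∂q_N = 0: 378 - 8q_N - 4(q_Y) = 0.
Yarrow's profit: π_Y = (478 - 4Q)q_Y - (193q_Y). Setting ∂π_Y/∂q_Y = 0: 285 - 8q_Y - 4(q_N) = 0.
So q_N = (378 - 4q_Y)/8 and q_Y = (285 - 4q_N)/8.
Solving the pair: q_N = 157/4, q_Y = 16.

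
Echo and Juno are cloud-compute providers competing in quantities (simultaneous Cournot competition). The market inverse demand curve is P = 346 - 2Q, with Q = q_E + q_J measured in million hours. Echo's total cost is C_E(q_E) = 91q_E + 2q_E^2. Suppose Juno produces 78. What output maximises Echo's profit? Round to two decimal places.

12.38

With the rival's output fixed at 78, Echo's profit is π_E = (346 - 2·78 - 2q_E)q_E - (91q_E + 2q_E²) = (190 - 2q_E)q_E - (91q_E + 2q_E²).
∂π_E/∂q_E = 99 - 8q_E = 0, so q_E = 99/8.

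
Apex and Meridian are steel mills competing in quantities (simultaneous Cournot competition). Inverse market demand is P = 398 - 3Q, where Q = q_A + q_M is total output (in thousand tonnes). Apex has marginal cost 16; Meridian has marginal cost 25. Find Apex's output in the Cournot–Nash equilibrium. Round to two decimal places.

Apex's profit: π_A = (398 - 3Q)q_A - (16q_A). Setting ∂π_A/∂q_A = 0: 382 - 6q_A - 3(q_M) = 0.
Meridian's first-order condition: 373 - 6q_M - 3(q_A) = 0.
Best responses: q_A = (382 - 3q_M)/6, q_M = (373 - 3q_A)/6.
Solving the pair: q_A = 391/9, q_M = 364/9.

43.44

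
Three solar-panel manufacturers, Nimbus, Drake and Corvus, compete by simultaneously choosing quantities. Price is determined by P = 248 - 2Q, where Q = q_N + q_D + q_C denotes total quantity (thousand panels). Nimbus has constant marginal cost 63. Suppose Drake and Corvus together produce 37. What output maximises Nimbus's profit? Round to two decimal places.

27.75

With rivals' combined output fixed at 37, Nimbus's profit is π_N = (248 - 2·37 - 2q_N)q_N - (63q_N) = (174 - 2q_N)q_N - (63q_N).
∂π_N/∂q_N = 111 - 4q_N = 0, so q_N = 111/4.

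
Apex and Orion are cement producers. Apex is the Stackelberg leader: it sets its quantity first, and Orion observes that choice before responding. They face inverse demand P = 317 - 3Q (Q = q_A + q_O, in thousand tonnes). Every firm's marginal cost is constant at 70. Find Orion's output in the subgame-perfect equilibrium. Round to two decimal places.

20.58

The follower Orion best-responds to any q_A: π_O = (317 - 3Q)q_O - 70q_O.
Setting the follower's marginal profit to zero, 247 - 3q_A - 6q_O = 0, i.e. q_O = (247 - 3q_A)/6.
Apex substitutes q_O(q_A) into its own profit: π_A = q_A(317 - 3q_A - (247 - 3q_A)/2) - 70q_A = (387/2 - (3/2)q_A)q_A - 70q_A.
The leader's first-order condition 247/2 - 3q_A = 0 yields q_A = 247/6.
Then q_O = (247 - 3·(247/6))/6 = 247/12.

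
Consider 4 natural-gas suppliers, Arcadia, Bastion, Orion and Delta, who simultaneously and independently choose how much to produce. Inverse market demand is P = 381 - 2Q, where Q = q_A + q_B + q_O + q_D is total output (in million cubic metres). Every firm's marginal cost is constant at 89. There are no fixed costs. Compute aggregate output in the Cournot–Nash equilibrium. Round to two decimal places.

A representative firm's profit is π_i = q_i(381 - 2Q) - 89q_i.
Setting ∂π_i/∂q_i = 0 with rivals' quantities fixed: 292 - 4q_i - 2·Σ_{j≠i} q_j = 0.
With identical firms every q_j equals q_i, so Σ_{j≠i} q_j = 3q_i and 292 = 10q_i, giving q_i = 146/5.
Total output Q = 146/5 + 146/5 + 146/5 + 146/5 = 584/5.

116.80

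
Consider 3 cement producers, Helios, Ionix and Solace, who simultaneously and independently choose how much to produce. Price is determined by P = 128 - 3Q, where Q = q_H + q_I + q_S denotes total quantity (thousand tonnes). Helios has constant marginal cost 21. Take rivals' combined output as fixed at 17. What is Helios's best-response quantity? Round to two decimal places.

9.33

With rivals' combined output fixed at 17, Helios's profit is π_H = (128 - 3·17 - 3q_H)q_H - (21q_H) = (77 - 3q_H)q_H - (21q_H).
∂π_H/∂q_H = 56 - 6q_H = 0, so q_H = 28/3.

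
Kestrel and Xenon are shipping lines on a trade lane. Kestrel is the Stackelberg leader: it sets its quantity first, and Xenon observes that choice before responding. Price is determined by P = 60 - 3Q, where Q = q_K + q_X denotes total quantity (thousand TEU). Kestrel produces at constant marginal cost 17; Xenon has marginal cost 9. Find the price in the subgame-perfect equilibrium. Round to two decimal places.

Solve by backward induction. Given q_K, the follower Xenon maximises π_X = (60 - 3q_K - 3q_X)q_X - 9q_X.
∂π_X/∂q_X = 51 - 3q_K - 6q_X = 0 gives the reaction function q_X = (51 - 3q_K)/6.
Kestrel substitutes q_X(q_K) into its own profit: π_K = q_K(60 - 3q_K - (51 - 3q_K)/2) - 17q_K = (69/2 - (3/2)q_K)q_K - 17q_K.
The leader's first-order condition 35/2 - 3q_K = 0 yields q_K = 35/6.
Then q_X = (51 - 3·(35/6))/6 = 67/12.
Total output Q = 137/12, so price P = 60 - 3·(137/12) = 103/4.

25.75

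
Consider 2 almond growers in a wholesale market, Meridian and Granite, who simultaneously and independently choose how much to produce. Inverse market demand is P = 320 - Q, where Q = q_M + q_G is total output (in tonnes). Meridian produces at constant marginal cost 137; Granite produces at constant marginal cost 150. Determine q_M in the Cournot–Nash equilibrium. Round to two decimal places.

65.33

Meridian's profit: π_M = (320 - Q)q_M - (137q_M). Setting ∂π_M/∂q_M = 0: 183 - 2q_M - (q_G) = 0.
Granite's first-order condition: 170 - 2q_G - (q_M) = 0.
Best responses: q_M = (183 - q_G)/2, q_G = (170 - q_M)/2.
Solving the pair: q_M = 196/3, q_G = 157/3.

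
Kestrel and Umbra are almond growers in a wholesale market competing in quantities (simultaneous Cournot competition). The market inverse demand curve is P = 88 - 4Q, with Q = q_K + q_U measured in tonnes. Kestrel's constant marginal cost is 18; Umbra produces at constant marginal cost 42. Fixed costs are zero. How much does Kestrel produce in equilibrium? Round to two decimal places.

7.83

Kestrel's profit: π_K = (88 - 4Q)q_K - (18q_K). Setting ∂π_K/∂q_K = 0: 70 - 8q_K - 4(q_U) = 0.
Umbra's profit: π_U = (88 - 4Q)q_U - (42q_U). Setting ∂π_U/∂q_U = 0: 46 - 8q_U - 4(q_K) = 0.
So q_K = (70 - 4q_U)/8 and q_U = (46 - 4q_K)/8.
Substituting one into the other gives q_K = 47/6 and q_U = 11/6.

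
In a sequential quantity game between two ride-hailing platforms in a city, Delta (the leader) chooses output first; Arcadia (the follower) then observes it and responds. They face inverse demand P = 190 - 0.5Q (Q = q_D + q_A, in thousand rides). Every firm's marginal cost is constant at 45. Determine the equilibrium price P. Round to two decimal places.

Solve by backward induction. Given q_D, the follower Arcadia maximises π_A = (190 - (1/2)q_D - (1/2)q_A)q_A - 45q_A.
Follower FOC: 145 - (1/2)q_D - q_A = 0, so q_A(q_D) = (145 - (1/2)q_D).
Delta substitutes q_A(q_D) into its own profit: π_D = q_D(190 - (1/2)q_D - (145 - (1/2)q_D)/2) - 45q_D = (235/2 - (1/4)q_D)q_D - 45q_D.
The leader's first-order condition 145/2 - (1/2)q_D = 0 yields q_D = 145.
Then q_A = (145 - (1/2)·145) = 145/2.
Total output Q = 435/2, so price P = 190 - (1/2)·(435/2) = 325/4.

81.25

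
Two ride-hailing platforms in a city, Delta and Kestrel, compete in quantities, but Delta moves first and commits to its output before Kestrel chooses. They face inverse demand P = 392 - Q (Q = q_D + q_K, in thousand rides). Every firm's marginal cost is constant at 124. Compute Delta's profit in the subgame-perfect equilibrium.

8978

Solve by backward induction. Given q_D, the follower Kestrel maximises π_K = (392 - q_D - q_K)q_K - 124q_K.
Setting the follower's marginal profit to zero, 268 - q_D - 2q_K = 0, i.e. q_K = (268 - q_D)/2.
The leader anticipates this reaction. Substituting into P = 392 - Q gives P = 258 - (1/2)q_D, so π_D = (258 - (1/2)q_D)q_D - 124q_D.
Maximising: ∂π_D/∂q_D = 134 - q_D = 0, giving q_D = 134.
Then q_K = (268 - 134)/2 = 67.
Price P = 392 - 201 = 191.
Delta's profit: (191 - 124)·134 = 8978.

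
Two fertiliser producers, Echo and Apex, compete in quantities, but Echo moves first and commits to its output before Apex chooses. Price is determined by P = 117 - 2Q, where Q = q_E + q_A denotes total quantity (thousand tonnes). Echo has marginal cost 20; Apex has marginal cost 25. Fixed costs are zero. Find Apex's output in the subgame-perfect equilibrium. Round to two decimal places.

Solve by backward induction. Given q_E, the follower Apex maximises π_A = (117 - 2q_E - 2q_A)q_A - 25q_A.
Follower FOC: 92 - 2q_E - 4q_A = 0, so q_A(q_E) = (92 - 2q_E)/4.
The leader anticipates this reaction. Substituting into P = 117 - 2Q gives P = 71 - q_E, so π_E = (71 - q_E)q_E - 20q_E.
Maximising: ∂π_E/∂q_E = 51 - 2q_E = 0, giving q_E = 51/2.
Then q_A = (92 - 2·(51/2))/4 = 41/4.

10.25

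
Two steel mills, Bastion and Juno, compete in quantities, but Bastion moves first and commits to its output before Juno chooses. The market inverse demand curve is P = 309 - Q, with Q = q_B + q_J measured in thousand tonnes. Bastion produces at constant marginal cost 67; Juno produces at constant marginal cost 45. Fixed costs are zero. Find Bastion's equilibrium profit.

6050

Solve by backward induction. Given q_B, the follower Juno maximises π_J = (309 - q_B - q_J)q_J - 45q_J.
Follower FOC: 264 - q_B - 2q_J = 0, so q_J(q_B) = (264 - q_B)/2.
The leader anticipates this reaction. Substituting into P = 309 - Q gives P = 177 - (1/2)q_B, so π_B = (177 - (1/2)q_B)q_B - 67q_B.
Maximising: ∂π_B/∂q_B = 110 - q_B = 0, giving q_B = 110.
Then q_J = (264 - 110)/2 = 77.
Price P = 309 - 187 = 122.
Bastion's profit: (122 - 67)·110 = 6050.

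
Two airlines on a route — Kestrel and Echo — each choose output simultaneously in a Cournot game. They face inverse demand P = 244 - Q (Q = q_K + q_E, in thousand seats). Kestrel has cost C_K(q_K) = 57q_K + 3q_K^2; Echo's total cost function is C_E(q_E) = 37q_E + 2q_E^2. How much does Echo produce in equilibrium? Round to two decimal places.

Kestrel's profit: π_K = (244 - Q)q_K - (57q_K + 3q_K²). Setting ∂π_K/∂q_K = 0: 187 - 8q_K - (q_E) = 0.
Echo's first-order condition: 207 - 6q_E - (q_K) = 0.
So q_K = (187 - q_E)/8 and q_E = (207 - q_K)/6.
Solving the pair: q_K = 915/47, q_E = 1469/47.

31.26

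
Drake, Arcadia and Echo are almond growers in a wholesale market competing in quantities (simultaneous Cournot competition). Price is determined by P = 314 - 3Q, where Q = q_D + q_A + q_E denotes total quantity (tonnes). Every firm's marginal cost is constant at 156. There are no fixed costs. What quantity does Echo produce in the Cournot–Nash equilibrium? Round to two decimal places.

13.17

A representative firm's profit is π_i = q_i(314 - 3Q) - 156q_i.
Setting ∂π_i/∂q_i = 0 with rivals' quantities fixed: 158 - 6q_i - 3·Σ_{j≠i} q_j = 0.
By symmetry each firm produces the same amount; substituting Σ_{j≠i} q_j = 2q_i yields q_i = 158/12 = 79/6.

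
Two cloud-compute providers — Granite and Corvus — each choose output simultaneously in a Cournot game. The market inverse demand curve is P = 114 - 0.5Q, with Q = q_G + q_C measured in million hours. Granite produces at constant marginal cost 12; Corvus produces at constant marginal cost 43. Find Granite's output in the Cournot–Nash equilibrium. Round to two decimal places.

88.67

Granite's profit: π_G = (114 - 0.5Q)q_G - (12q_G). Setting ∂π_G/∂q_G = 0: 102 - q_G - (1/2)(q_C) = 0.
Corvus's first-order condition: 71 - q_C - (1/2)(q_G) = 0.
Rearranging gives the reaction functions q_G = (102 - (1/2)q_C) and q_C = (71 - (1/2)q_G).
Solving the pair: q_G = 266/3, q_C = 80/3.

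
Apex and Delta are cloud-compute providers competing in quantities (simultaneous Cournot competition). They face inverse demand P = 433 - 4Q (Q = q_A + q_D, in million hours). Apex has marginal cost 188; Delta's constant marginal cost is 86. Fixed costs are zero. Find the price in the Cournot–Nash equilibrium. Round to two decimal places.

Apex's profit: π_A = (433 - 4Q)q_A - (188q_A). Setting ∂π_A/∂q_A = 0: 245 - 8q_A - 4(q_D) = 0.
Delta's profit: π_D = (433 - 4Q)q_D - (86q_D). Setting ∂π_D/∂q_D = 0: 347 - 8q_D - 4(q_A) = 0.
So q_A = (245 - 4q_D)/8 and q_D = (347 - 4q_A)/8.
Solving the pair: q_A = 143/12, q_D = 449/12.
Total output Q = 148/3, so price P = 433 - 4·(148/3) = 707/3.

235.67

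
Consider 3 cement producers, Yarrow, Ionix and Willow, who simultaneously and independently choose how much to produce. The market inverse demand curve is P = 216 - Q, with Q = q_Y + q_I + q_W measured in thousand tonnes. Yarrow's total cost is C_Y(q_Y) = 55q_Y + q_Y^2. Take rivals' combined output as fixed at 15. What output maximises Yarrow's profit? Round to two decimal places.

With rivals' combined output fixed at 15, Yarrow's profit is π_Y = (216 - 15 - q_Y)q_Y - (55q_Y + q_Y²) = (201 - q_Y)q_Y - (55q_Y + q_Y²).
∂π_Y/∂q_Y = 146 - 4q_Y = 0, so q_Y = 73/2.

36.50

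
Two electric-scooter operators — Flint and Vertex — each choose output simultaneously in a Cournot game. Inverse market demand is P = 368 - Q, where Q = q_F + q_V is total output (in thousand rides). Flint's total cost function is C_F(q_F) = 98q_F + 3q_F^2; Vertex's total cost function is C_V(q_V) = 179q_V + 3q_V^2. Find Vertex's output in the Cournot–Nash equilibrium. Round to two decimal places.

19.71

Flint's profit: π_F = (368 - Q)q_F - (98q_F + 3q_F²). Setting ∂π_F/∂q_F = 0: 270 - 8q_F - (q_V) = 0.
Vertex's profit: π_V = (368 - Q)q_V - (179q_V + 3q_V²). Setting ∂π_V/∂q_V = 0: 189 - 8q_V - (q_F) = 0.
Rearranging gives the reaction functions q_F = (270 - q_V)/8 and q_V = (189 - q_F)/8.
Substituting one into the other gives q_F = 219/7 and q_V = 138/7.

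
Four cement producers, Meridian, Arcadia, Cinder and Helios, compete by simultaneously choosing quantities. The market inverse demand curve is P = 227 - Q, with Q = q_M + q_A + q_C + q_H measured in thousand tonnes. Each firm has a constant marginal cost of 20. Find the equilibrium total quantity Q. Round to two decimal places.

A representative firm's profit is π_i = q_i(227 - Q) - 20q_i.
Setting ∂π_i/∂q_i = 0 with rivals' quantities fixed: 207 - 2q_i - Σ_{j≠i} q_j = 0.
By symmetry each firm produces the same amount; substituting Σ_{j≠i} q_j = 3q_i yields q_i = 207/5.
Total output Q = 207/5 + 207/5 + 207/5 + 207/5 = 828/5.

165.60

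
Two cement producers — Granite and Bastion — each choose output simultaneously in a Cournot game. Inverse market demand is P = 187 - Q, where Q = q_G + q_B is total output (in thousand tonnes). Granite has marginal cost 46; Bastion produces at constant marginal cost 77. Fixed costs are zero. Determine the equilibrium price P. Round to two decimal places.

103.33

Granite's profit: π_G = (187 - Q)q_G - (46q_G). Setting ∂π_G/∂q_G = 0: 141 - 2q_G - (q_B) = 0.
Bastion's first-order condition: 110 - 2q_B - (q_G) = 0.
Best responses: q_G = (141 - q_B)/2, q_B = (110 - q_G)/2.
Solving the pair: q_G = 172/3, q_B = 79/3.
Total output Q = 251/3, so price P = 187 - 251/3 = 310/3.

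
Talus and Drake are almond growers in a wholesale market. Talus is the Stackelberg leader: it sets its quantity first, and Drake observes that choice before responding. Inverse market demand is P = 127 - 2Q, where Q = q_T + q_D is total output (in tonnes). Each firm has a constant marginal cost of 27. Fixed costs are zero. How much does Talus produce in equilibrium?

25

The follower Drake best-responds to any q_T: π_D = (127 - 2Q)q_D - 27q_D.
∂π_D/∂q_D = 100 - 2q_T - 4q_D = 0 gives the reaction function q_D = (100 - 2q_T)/4.
The leader anticipates this reaction. Substituting into P = 127 - 2Q gives P = 77 - q_T, so π_T = (77 - q_T)q_T - 27q_T.
The leader's first-order condition 50 - 2q_T = 0 yields q_T = 25.
Then q_D = (100 - 2·25)/4 = 25/2.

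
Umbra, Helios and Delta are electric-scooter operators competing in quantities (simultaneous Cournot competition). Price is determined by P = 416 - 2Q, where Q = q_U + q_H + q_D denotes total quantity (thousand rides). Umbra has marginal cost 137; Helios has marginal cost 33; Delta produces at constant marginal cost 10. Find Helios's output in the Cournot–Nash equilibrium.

Umbra's profit: π_U = (416 - 2Q)q_U - (137q_U). Setting ∂π_U/∂q_U = 0: 279 - 4q_U - 2(q_H + q_D) = 0.
Helios's first-order condition: 383 - 4q_H - 2(q_U + q_D) = 0.
Delta's first-order condition: 406 - 4q_D - 2(q_U + q_H) = 0.
Adding the 3 conditions: 1068 − 4Q − 4Q = 0, i.e. Q = 267/2.
Back-substituting: q_U = (279 − 267)/2 = 6, q_H = (383 − 267)/2 = 58, q_D = (406 − 267)/2 = 139/2.

58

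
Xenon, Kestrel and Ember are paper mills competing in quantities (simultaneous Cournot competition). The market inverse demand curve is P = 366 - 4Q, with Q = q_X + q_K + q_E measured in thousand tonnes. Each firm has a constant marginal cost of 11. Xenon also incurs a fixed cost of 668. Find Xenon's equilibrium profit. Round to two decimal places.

1301.14

Each firm earns π_i = (366 - 4Q)q_i - 11q_i.
First-order condition (treating rivals' output as given): 355 - 8q_i - 4·Σ_{j≠i} q_j = 0.
By symmetry each firm produces the same amount; substituting Σ_{j≠i} q_j = 2q_i yields q_i = 355/16.
Price P = 366 - 4·(1065/16) = 399/4.
Xenon's profit: (399/4 - 11)·(355/16) - 668 = 1301.1406.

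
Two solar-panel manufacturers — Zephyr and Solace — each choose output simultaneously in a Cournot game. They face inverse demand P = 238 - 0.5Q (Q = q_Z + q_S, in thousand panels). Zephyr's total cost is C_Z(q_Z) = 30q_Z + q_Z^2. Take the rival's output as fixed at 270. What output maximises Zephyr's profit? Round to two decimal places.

With the rival's output fixed at 270, Zephyr's profit is π_Z = (238 - (1/2)·270 - (1/2)q_Z)q_Z - (30q_Z + q_Z²) = (103 - (1/2)q_Z)q_Z - (30q_Z + q_Z²).
∂π_Z/∂q_Z = 73 - 3q_Z = 0, so q_Z = 73/3.

24.33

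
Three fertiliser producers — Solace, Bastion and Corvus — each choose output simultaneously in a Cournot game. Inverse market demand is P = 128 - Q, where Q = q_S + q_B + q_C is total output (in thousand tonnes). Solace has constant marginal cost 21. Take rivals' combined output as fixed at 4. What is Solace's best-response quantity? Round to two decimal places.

51.50

With rivals' combined output fixed at 4, Solace's profit is π_S = (128 - 4 - q_S)q_S - (21q_S) = (124 - q_S)q_S - (21q_S).
∂π_S/∂q_S = 103 - 2q_S = 0, so q_S = 103/2.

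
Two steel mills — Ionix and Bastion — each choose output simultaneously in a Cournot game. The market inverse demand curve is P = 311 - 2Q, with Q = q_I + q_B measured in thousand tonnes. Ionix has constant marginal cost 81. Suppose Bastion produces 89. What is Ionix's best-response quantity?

With the rival's output fixed at 89, Ionix's profit is π_I = (311 - 2·89 - 2q_I)q_I - (81q_I) = (133 - 2q_I)q_I - (81q_I).
∂π_I/∂q_I = 52 - 4q_I = 0, so q_I = 13.

13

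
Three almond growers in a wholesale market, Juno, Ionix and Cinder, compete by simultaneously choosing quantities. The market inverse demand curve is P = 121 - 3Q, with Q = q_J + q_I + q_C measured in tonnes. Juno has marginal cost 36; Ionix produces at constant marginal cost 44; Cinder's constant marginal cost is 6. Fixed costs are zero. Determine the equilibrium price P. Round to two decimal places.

51.75

Juno's profit: π_J = (121 - 3Q)q_J - (36q_J). Setting ∂π_J/∂q_J = 0: 85 - 6q_J - 3(q_I + q_C) = 0.
Ionix's profit: π_I = (121 - 3Q)q_I - (44q_I). Setting ∂π_I/∂q_I = 0: 77 - 6q_I - 3(q_J + q_C) = 0.
Cinder's profit: π_C = (121 - 3Q)q_C - (6q_C). Setting ∂π_C/∂q_C = 0: 115 - 6q_C - 3(q_J + q_I) = 0.
Adding the 3 first-order conditions: 277 − 12Q = 0, so Q = 277/12.
Back-substituting: q_J = (85 − 277/4)/3 = 21/4, q_I = (77 − 277/4)/3 = 31/12, q_C = (115 − 277/4)/3 = 61/4.
Total output Q = 277/12, so price P = 121 - 3·(277/12) = 207/4.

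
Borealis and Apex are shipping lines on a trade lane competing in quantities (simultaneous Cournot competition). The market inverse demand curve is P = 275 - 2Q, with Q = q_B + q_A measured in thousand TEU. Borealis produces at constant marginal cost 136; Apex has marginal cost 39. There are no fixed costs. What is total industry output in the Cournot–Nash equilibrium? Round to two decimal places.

62.50

Borealis's profit: π_B = (275 - 2Q)q_B - (136q_B). Setting ∂π_B/∂q_B = 0: 139 - 4q_B - 2(q_A) = 0.
Apex's profit: π_A = (275 - 2Q)q_A - (39q_A). Setting ∂π_A/∂q_A = 0: 236 - 4q_A - 2(q_B) = 0.
Best responses: q_B = (139 - 2q_A)/4, q_A = (236 - 2q_B)/4.
Solving the pair: q_B = 7, q_A = 111/2.
Total output Q = 7 + 111/2 = 125/2.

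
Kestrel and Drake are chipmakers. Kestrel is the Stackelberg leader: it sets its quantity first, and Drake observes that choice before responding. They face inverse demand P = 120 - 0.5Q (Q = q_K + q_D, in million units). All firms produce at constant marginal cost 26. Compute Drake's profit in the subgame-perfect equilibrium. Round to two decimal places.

The follower Drake best-responds to any q_K: π_D = (120 - 0.5Q)q_D - 26q_D.
Setting the follower's marginal profit to zero, 94 - (1/2)q_K - q_D = 0, i.e. q_D = (94 - (1/2)q_K).
The leader anticipates this reaction. Substituting into P = 120 - 0.5Q gives P = 73 - (1/4)q_K, so π_K = (73 - (1/4)q_K)q_K - 26q_K.
Maximising: ∂π_K/∂q_K = 47 - (1/2)q_K = 0, giving q_K = 94.
Then q_D = (94 - (1/2)·94) = 47.
Price P = 120 - (1/2)·141 = 99/2.
Drake's profit: (99/2 - 26)·47 = 1104.5000.

1104.50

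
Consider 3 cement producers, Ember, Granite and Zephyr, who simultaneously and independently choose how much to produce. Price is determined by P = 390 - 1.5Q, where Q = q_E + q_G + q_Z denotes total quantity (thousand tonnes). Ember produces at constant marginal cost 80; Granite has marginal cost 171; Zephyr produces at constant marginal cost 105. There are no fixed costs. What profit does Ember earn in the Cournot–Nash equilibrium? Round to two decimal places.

7561.50

Ember's profit: π_E = (390 - 1.5Q)q_E - (80q_E). Setting ∂π_E/∂q_E = 0: 310 - 3q_E - (3/2)(q_G + q_Z) = 0.
Granite's first-order condition: 219 - 3q_G - (3/2)(q_E + q_Z) = 0.
Zephyr's profit: π_Z = (390 - 1.5Q)q_Z - (105q_Z). Setting ∂π_Z/∂q_Z = 0: 285 - 3q_Z - (3/2)(q_E + q_G) = 0.
Adding the 3 conditions: 814 − 3Q − 3Q = 0, i.e. Q = 407/3.
Back-substituting: q_E = (310 − 407/2)/(3/2) = 71, q_G = (219 − 407/2)/(3/2) = 31/3, q_Z = (285 − 407/2)/(3/2) = 163/3.
Price P = 390 - (3/2)·(407/3) = 373/2.
Ember's profit: (373/2 - 80)·71 = 7561.5000.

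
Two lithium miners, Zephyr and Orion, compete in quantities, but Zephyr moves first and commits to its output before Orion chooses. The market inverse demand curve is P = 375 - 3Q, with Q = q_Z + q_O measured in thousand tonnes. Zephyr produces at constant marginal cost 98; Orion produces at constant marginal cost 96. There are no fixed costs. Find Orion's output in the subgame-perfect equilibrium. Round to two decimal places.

23.58

The follower Orion best-responds to any q_Z: π_O = (375 - 3Q)q_O - 96q_O.
Follower FOC: 279 - 3q_Z - 6q_O = 0, so q_O(q_Z) = (279 - 3q_Z)/6.
Zephyr substitutes q_O(q_Z) into its own profit: π_Z = q_Z(375 - 3q_Z - (279 - 3q_Z)/2) - 98q_Z = (471/2 - (3/2)q_Z)q_Z - 98q_Z.
Leader FOC: 275/2 - 3q_Z = 0, so q_Z = 275/6.
Then q_O = (279 - 3·(275/6))/6 = 283/12.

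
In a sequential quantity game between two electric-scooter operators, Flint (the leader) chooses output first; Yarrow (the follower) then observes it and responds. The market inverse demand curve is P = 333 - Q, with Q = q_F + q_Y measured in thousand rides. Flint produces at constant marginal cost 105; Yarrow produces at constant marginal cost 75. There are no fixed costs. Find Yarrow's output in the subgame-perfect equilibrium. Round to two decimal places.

79.50

Solve by backward induction. Given q_F, the follower Yarrow maximises π_Y = (333 - q_F - q_Y)q_Y - 75q_Y.
∂π_Y/∂q_Y = 258 - q_F - 2q_Y = 0 gives the reaction function q_Y = (258 - q_F)/2.
Flint substitutes q_Y(q_F) into its own profit: π_F = q_F(333 - q_F - (258 - q_F)/2) - 105q_F = (204 - (1/2)q_F)q_F - 105q_F.
The leader's first-order condition 99 - q_F = 0 yields q_F = 99.
Then q_Y = (258 - 99)/2 = 159/2.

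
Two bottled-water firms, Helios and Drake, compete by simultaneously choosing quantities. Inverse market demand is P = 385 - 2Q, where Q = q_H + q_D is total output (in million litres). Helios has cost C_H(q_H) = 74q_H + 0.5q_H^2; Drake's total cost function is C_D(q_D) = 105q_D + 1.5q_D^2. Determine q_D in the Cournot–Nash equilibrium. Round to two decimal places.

Helios's profit: π_H = (385 - 2Q)q_H - (74q_H + (1/2)q_H²). Setting ∂π_H/∂q_H = 0: 311 - 5q_H - 2(q_D) = 0.
Drake's first-order condition: 280 - 7q_D - 2(q_H) = 0.
Rearranging gives the reaction functions q_H = (311 - 2q_D)/5 and q_D = (280 - 2q_H)/7.
Substituting one into the other gives q_H = 1617/31 and q_D = 778/31.

25.10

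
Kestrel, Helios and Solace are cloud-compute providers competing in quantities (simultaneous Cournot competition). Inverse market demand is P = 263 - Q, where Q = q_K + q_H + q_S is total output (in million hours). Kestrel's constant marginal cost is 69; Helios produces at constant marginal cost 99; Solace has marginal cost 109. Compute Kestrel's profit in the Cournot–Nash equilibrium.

4356

Kestrel's profit: π_K = (263 - Q)q_K - (69q_K). Setting ∂π_K/∂q_K = 0: 194 - 2q_K - (q_H + q_S) = 0.
Helios's first-order condition: 164 - 2q_H - (q_K + q_S) = 0.
Solace's profit: π_S = (263 - Q)q_S - (109q_S). Setting ∂π_S/∂q_S = 0: 154 - 2q_S - (q_K + q_H) = 0.
Summing all 3 equations gives 512 − 4Q = 0, hence Q = 128.
Back-substituting: q_K = (194 − 128) = 66, q_H = (164 − 128) = 36, q_S = (154 − 128) = 26.
Price P = 263 - 128 = 135.
Kestrel's profit: (135 - 69)·66 = 4356.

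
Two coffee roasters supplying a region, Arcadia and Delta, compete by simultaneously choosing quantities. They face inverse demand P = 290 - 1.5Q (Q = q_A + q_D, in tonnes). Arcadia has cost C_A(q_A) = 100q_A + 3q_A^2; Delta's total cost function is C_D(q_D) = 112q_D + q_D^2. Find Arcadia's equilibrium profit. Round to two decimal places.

Arcadia's profit: π_A = (290 - 1.5Q)q_A - (100q_A + 3q_A²). Setting ∂π_A/∂q_A = 0: 190 - 9q_A - (3/2)(q_D) = 0.
Delta's profit: π_D = (290 - 1.5Q)q_D - (112q_D + q_D²). Setting ∂π_D/∂q_D = 0: 178 - 5q_D - (3/2)(q_A) = 0.
Best responses: q_A = (190 - (3/2)q_D)/9, q_D = (178 - (3/2)q_A)/5.
Substituting one into the other gives q_A = 15.9766 and q_D = 1756/57.
Price P = 290 - (3/2)·46.7836 = 219.8246.
Arcadia's profit: 219.8246·15.9766 - 100·15.9766 - 3·15.9766² = 1148.6340.

1148.63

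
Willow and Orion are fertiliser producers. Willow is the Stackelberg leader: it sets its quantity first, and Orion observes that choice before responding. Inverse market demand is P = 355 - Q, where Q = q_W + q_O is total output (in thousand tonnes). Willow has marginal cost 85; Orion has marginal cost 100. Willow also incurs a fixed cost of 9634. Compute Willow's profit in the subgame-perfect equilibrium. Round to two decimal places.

519.13

Solve by backward induction. Given q_W, the follower Orion maximises π_O = (355 - q_W - q_O)q_O - 100q_O.
∂π_O/∂q_O = 255 - q_W - 2q_O = 0 gives the reaction function q_O = (255 - q_W)/2.
The leader anticipates this reaction. Substituting into P = 355 - Q gives P = 455/2 - (1/2)q_W, so π_W = (455/2 - (1/2)q_W)q_W - 85q_W.
Leader FOC: 285/2 - q_W = 0, so q_W = 285/2.
Then q_O = (255 - 285/2)/2 = 225/4.
Price P = 355 - 795/4 = 625/4.
Willow's profit: (625/4 - 85)·(285/2) - 9634 = 519.1250.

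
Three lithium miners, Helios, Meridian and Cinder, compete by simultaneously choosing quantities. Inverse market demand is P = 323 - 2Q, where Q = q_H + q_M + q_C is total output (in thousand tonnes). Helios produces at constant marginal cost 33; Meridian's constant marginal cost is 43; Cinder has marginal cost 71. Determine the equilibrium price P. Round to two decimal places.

Helios's profit: π_H = (323 - 2Q)q_H - (33q_H). Setting ∂π_H/∂q_H = 0: 290 - 4q_H - 2(q_M + q_C) = 0.
Meridian's first-order condition: 280 - 4q_M - 2(q_H + q_C) = 0.
Cinder's profit: π_C = (323 - 2Q)q_C - (71q_C). Setting ∂π_C/∂q_C = 0: 252 - 4q_C - 2(q_H + q_M) = 0.
Summing all 3 equations gives 822 − 8Q = 0, hence Q = 411/4.
Back-substituting: q_H = (290 − 411/2)/2 = 169/4, q_M = (280 − 411/2)/2 = 149/4, q_C = (252 − 411/2)/2 = 93/4.
Total output Q = 411/4, so price P = 323 - 2·(411/4) = 235/2.

117.50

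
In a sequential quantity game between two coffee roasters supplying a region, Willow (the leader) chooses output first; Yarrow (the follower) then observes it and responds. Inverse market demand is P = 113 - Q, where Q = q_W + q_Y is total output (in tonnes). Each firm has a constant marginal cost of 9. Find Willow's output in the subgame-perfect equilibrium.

The follower Yarrow best-responds to any q_W: π_Y = (113 - Q)q_Y - 9q_Y.
∂π_Y/∂q_Y = 104 - q_W - 2q_Y = 0 gives the reaction function q_Y = (104 - q_W)/2.
Willow substitutes q_Y(q_W) into its own profit: π_W = q_W(113 - q_W - (104 - q_W)/2) - 9q_W = (61 - (1/2)q_W)q_W - 9q_W.
Leader FOC: 52 - q_W = 0, so q_W = 52.
Then q_Y = (104 - 52)/2 = 26.

52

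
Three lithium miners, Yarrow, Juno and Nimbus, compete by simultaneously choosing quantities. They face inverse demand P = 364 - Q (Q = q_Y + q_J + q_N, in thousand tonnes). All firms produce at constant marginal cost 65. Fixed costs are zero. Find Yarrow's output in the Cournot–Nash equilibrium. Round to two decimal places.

74.75

A representative firm's profit is π_i = q_i(364 - Q) - 65q_i.
Setting ∂π_i/∂q_i = 0 with rivals' quantities fixed: 299 - 2q_i - Σ_{j≠i} q_j = 0.
By symmetry each firm produces the same amount; substituting Σ_{j≠i} q_j = 2q_i yields q_i = 299/4.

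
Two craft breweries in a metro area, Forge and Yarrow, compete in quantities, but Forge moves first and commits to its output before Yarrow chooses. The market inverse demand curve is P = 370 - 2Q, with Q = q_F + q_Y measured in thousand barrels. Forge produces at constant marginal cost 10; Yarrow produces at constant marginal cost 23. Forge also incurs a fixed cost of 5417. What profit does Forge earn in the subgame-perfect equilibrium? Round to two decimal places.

The follower Yarrow best-responds to any q_F: π_Y = (370 - 2Q)q_Y - 23q_Y.
Setting the follower's marginal profit to zero, 347 - 2q_F - 4q_Y = 0, i.e. q_Y = (347 - 2q_F)/4.
Forge substitutes q_Y(q_F) into its own profit: π_F = q_F(370 - 2q_F - (347 - 2q_F)/2) - 10q_F = (393/2 - q_F)q_F - 10q_F.
The leader's first-order condition 373/2 - 2q_F = 0 yields q_F = 373/4.
Then q_Y = (347 - 2·(373/4))/4 = 321/8.
Price P = 370 - 2·(1067/8) = 413/4.
Forge's profit: (413/4 - 10)·(373/4) - 5417 = 3278.5625.

3278.56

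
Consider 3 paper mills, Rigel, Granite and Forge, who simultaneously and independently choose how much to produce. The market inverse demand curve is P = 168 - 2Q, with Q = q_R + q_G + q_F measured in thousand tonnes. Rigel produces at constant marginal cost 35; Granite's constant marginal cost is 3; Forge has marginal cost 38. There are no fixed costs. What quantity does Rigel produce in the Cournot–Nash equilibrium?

Rigel's profit: π_R = (168 - 2Q)q_R - (35q_R). Setting ∂π_R/∂q_R = 0: 133 - 4q_R - 2(q_G + q_F) = 0.
Granite's profit: π_G = (168 - 2Q)q_G - (3q_G). Setting ∂π_G/∂q_G = 0: 165 - 4q_G - 2(q_R + q_F) = 0.
Forge's first-order condition: 130 - 4q_F - 2(q_R + q_G) = 0.
Summing all 3 equations gives 428 − 8Q = 0, hence Q = 107/2.
Back-substituting: q_R = (133 − 107)/2 = 13, q_G = (165 − 107)/2 = 29, q_F = (130 − 107)/2 = 23/2.

13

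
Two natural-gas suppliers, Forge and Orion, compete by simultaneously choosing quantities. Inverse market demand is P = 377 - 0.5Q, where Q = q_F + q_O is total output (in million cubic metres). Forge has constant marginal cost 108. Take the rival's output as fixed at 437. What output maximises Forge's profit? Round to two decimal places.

With the rival's output fixed at 437, Forge's profit is π_F = (377 - (1/2)·437 - (1/2)q_F)q_F - (108q_F) = (317/2 - (1/2)q_F)q_F - (108q_F).
∂π_F/∂q_F = 101/2 - q_F = 0, so q_F = 101/2.

50.50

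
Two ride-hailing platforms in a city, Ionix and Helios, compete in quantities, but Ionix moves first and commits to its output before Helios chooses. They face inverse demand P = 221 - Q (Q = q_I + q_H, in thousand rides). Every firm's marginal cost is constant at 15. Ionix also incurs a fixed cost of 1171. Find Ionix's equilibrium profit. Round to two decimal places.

The follower Helios best-responds to any q_I: π_H = (221 - Q)q_H - 15q_H.
Follower FOC: 206 - q_I - 2q_H = 0, so q_H(q_I) = (206 - q_I)/2.
The leader anticipates this reaction. Substituting into P = 221 - Q gives P = 118 - (1/2)q_I, so π_I = (118 - (1/2)q_I)q_I - 15q_I.
Maximising: ∂π_I/∂q_I = 103 - q_I = 0, giving q_I = 103.
Then q_H = (206 - 103)/2 = 103/2.
Price P = 221 - 309/2 = 133/2.
Ionix's profit: (133/2 - 15)·103 - 1171 = 4133.5000.

4133.50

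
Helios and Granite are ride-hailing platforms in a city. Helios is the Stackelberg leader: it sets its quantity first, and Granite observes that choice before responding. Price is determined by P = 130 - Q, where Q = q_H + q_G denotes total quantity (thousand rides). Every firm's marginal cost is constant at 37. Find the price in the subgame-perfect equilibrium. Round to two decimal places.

Solve by backward induction. Given q_H, the follower Granite maximises π_G = (130 - q_H - q_G)q_G - 37q_G.
Follower FOC: 93 - q_H - 2q_G = 0, so q_G(q_H) = (93 - q_H)/2.
Helios substitutes q_G(q_H) into its own profit: π_H = q_H(130 - q_H - (93 - q_H)/2) - 37q_H = (167/2 - (1/2)q_H)q_H - 37q_H.
Maximising: ∂π_H/∂q_H = 93/2 - q_H = 0, giving q_H = 93/2.
Then q_G = (93 - 93/2)/2 = 93/4.
Total output Q = 279/4, so price P = 130 - 279/4 = 241/4.

60.25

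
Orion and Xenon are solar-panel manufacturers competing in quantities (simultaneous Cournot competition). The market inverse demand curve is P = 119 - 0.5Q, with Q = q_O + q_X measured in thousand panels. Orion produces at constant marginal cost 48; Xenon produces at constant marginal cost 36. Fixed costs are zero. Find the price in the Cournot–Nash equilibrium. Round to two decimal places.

67.67

Orion's profit: π_O = (119 - 0.5Q)q_O - (48q_O). Setting ∂π_O/∂q_O = 0: 71 - q_O - (1/2)(q_X) = 0.
Xenon's first-order condition: 83 - q_X - (1/2)(q_O) = 0.
So q_O = (71 - (1/2)q_X) and q_X = (83 - (1/2)q_O).
Solving the pair: q_O = 118/3, q_X = 190/3.
Total output Q = 308/3, so price P = 119 - (1/2)·(308/3) = 203/3.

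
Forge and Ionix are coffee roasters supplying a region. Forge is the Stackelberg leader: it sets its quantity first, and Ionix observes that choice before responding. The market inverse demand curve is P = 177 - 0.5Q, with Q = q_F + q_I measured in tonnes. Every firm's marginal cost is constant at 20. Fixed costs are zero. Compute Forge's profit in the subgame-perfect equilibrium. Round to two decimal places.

The follower Ionix best-responds to any q_F: π_I = (177 - 0.5Q)q_I - 20q_I.
∂π_I/∂q_I = 157 - (1/2)q_F - q_I = 0 gives the reaction function q_I = (157 - (1/2)q_F).
Forge substitutes q_I(q_F) into its own profit: π_F = q_F(177 - (1/2)q_F - (157 - (1/2)q_F)/2) - 20q_F = (197/2 - (1/4)q_F)q_F - 20q_F.
Maximising: ∂π_F/∂q_F = 157/2 - (1/2)q_F = 0, giving q_F = 157.
Then q_I = (157 - (1/2)·157) = 157/2.
Price P = 177 - (1/2)·(471/2) = 237/4.
Forge's profit: (237/4 - 20)·157 = 6162.2500.

6162.25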